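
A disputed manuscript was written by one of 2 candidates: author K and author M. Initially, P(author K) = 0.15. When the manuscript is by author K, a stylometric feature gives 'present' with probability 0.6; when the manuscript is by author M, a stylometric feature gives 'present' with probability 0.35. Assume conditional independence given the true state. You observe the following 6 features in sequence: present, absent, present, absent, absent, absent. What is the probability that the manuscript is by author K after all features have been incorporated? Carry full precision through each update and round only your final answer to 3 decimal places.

Each posterior becomes the prior for the next update.
After 'present': P(author K) = 0.6·0.1500 / (0.6·0.1500 + 0.35·0.8500) ≈ 0.2323
After 'absent': P(author K) = 0.4·0.2323 / (0.4·0.2323 + 0.65·0.7677) ≈ 0.1569
After 'present': P(author K) = 0.6·0.1569 / (0.6·0.1569 + 0.35·0.8431) ≈ 0.2419
After 'absent': P(author K) = 0.4·0.2419 / (0.4·0.2419 + 0.65·0.7581) ≈ 0.1642
After 'absent': P(author K) = 0.4·0.1642 / (0.4·0.1642 + 0.65·0.8358) ≈ 0.1078
After 'absent': P(author K) = 0.4·0.1078 / (0.4·0.1078 + 0.65·0.8922) ≈ 0.0692

0.069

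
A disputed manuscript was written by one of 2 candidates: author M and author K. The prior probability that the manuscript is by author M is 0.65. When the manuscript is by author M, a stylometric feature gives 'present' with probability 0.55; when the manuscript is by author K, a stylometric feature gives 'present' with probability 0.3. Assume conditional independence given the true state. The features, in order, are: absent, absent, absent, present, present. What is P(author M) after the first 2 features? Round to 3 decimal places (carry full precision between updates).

Each posterior becomes the prior for the next update.
After 'absent': P(author M) = 0.45·0.6500 / (0.45·0.6500 + 0.7·0.3500) ≈ 0.5442
After 'absent': P(author M) = 0.45·0.5442 / (0.45·0.5442 + 0.7·0.4558) ≈ 0.4342

0.434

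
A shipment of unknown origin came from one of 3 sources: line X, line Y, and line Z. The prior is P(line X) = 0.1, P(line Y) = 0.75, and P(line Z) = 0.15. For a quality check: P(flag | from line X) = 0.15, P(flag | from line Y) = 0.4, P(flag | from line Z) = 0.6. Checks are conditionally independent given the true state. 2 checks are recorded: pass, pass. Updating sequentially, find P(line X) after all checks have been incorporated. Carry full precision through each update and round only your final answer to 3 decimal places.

0.197

Apply Bayes' rule sequentially, carrying P(line X) forward.
After 'pass': normaliser = 0.85·0.1000 + 0.6·0.7500 + 0.4·0.1500; P(line X) ≈ 0.1429, P(line Y) ≈ 0.7563, P(line Z) ≈ 0.1008
After 'pass': normaliser = 0.85·0.1429 + 0.6·0.7563 + 0.4·0.1008; P(line X) ≈ 0.1973, P(line Y) ≈ 0.7372, P(line Z) ≈ 0.0655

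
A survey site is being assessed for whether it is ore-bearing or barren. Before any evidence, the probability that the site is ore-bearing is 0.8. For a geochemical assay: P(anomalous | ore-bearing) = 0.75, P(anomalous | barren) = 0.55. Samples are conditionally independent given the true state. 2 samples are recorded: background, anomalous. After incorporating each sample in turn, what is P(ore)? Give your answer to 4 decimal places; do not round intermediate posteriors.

After 'background': P(ore) = 0.25·0.8000 / (0.25·0.8000 + 0.45·0.2000) ≈ 0.6897
After 'anomalous': P(ore) = 0.75·0.6897 / (0.75·0.6897 + 0.55·0.3103) ≈ 0.7519

0.7519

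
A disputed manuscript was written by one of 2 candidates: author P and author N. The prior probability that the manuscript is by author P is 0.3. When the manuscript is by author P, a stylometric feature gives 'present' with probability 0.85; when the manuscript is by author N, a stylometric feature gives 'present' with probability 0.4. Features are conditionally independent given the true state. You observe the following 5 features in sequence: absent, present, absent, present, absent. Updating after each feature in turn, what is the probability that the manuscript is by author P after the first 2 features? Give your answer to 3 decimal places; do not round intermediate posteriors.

After 'absent': P(author P) = 0.15·0.3000 / (0.15·0.3000 + 0.6·0.7000) ≈ 0.0968
After 'present': P(author P) = 0.85·0.0968 / (0.85·0.0968 + 0.4·0.9032) ≈ 0.1855

0.185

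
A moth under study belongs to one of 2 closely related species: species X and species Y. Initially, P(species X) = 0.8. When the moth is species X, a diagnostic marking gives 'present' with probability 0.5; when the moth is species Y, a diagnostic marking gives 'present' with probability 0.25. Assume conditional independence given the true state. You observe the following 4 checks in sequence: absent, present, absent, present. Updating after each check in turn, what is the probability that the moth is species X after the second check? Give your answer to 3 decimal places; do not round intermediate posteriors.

0.842

After 'absent': P(species X) = 0.5·0.8000 / (0.5·0.8000 + 0.75·0.2000) ≈ 0.7273
After 'present': P(species X) = 0.5·0.7273 / (0.5·0.7273 + 0.25·0.2727) ≈ 0.8421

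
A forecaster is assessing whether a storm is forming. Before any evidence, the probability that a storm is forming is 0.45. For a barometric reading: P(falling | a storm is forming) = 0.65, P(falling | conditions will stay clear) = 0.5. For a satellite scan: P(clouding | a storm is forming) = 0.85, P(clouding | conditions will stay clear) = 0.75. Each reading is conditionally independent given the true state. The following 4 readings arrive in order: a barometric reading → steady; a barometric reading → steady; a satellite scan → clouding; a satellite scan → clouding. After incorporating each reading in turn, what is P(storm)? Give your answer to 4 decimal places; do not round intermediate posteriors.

Each posterior becomes the prior for the next update.
After a barometric reading='steady': P(storm) = 0.35·0.4500 / (0.35·0.4500 + 0.5·0.5500) ≈ 0.3642
After a barometric reading='steady': P(storm) = 0.35·0.3642 / (0.35·0.3642 + 0.5·0.6358) ≈ 0.2862
After a satellite scan='clouding': P(storm) = 0.85·0.2862 / (0.85·0.2862 + 0.75·0.7138) ≈ 0.3124
After a satellite scan='clouding': P(storm) = 0.85·0.3124 / (0.85·0.3124 + 0.75·0.6876) ≈ 0.3399

0.3399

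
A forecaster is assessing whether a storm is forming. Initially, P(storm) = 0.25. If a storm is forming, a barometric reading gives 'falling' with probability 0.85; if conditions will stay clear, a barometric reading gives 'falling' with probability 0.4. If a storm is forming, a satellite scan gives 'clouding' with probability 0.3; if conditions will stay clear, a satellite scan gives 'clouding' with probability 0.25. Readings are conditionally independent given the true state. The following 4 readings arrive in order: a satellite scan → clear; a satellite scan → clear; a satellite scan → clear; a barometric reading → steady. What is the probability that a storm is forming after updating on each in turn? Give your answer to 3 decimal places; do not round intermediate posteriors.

Apply Bayes' rule sequentially, carrying P(storm) forward.
After a satellite scan='clear': P(storm) = 0.7·0.2500 / (0.7·0.2500 + 0.75·0.7500) ≈ 0.2373
After a satellite scan='clear': P(storm) = 0.7·0.2373 / (0.7·0.2373 + 0.75·0.7627) ≈ 0.2250
After a satellite scan='clear': P(storm) = 0.7·0.2250 / (0.7·0.2250 + 0.75·0.7750) ≈ 0.2132
After a barometric reading='steady': P(storm) = 0.15·0.2132 / (0.15·0.2132 + 0.6·0.7868) ≈ 0.0635

0.063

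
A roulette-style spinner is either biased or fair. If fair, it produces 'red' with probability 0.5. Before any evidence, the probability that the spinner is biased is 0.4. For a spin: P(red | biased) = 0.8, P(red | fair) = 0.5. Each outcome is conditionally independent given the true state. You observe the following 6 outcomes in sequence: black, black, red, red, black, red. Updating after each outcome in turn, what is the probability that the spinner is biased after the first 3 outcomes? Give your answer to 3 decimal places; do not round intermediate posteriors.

0.146

After 'black': P(biased) = 0.2·0.4000 / (0.2·0.4000 + 0.5·0.6000) ≈ 0.2105
After 'black': P(biased) = 0.2·0.2105 / (0.2·0.2105 + 0.5·0.7895) ≈ 0.0964
After 'red': P(biased) = 0.8·0.0964 / (0.8·0.0964 + 0.5·0.9036) ≈ 0.1458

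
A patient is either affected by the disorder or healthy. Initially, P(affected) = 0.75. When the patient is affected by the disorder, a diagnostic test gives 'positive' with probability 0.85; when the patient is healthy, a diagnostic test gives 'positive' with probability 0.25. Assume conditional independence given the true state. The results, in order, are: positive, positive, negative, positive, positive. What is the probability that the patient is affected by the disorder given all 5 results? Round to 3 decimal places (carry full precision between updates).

0.988

After 'positive': P(affected) = 0.85·0.7500 / (0.85·0.7500 + 0.25·0.2500) ≈ 0.9107
After 'positive': P(affected) = 0.85·0.9107 / (0.85·0.9107 + 0.25·0.0893) ≈ 0.9720
After 'negative': P(affected) = 0.15·0.9720 / (0.15·0.9720 + 0.75·0.0280) ≈ 0.8740
After 'positive': P(affected) = 0.85·0.8740 / (0.85·0.8740 + 0.25·0.1260) ≈ 0.9593
After 'positive': P(affected) = 0.85·0.9593 / (0.85·0.9593 + 0.25·0.0407) ≈ 0.9877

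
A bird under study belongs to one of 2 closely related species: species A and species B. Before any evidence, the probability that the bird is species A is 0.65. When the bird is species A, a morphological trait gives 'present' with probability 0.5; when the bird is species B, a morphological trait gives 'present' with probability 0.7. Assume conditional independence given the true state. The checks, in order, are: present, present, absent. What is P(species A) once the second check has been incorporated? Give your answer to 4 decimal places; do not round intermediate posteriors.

After 'present': P(species A) = 0.5·0.6500 / (0.5·0.6500 + 0.7·0.3500) ≈ 0.5702
After 'present': P(species A) = 0.5·0.5702 / (0.5·0.5702 + 0.7·0.4298) ≈ 0.4865

0.4865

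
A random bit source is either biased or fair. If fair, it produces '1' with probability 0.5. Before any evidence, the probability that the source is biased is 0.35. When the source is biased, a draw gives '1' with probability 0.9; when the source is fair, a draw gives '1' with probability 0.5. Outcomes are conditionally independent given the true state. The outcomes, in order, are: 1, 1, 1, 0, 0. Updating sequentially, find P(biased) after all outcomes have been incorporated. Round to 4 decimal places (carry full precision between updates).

After '1': P(biased) = 0.9·0.3500 / (0.9·0.3500 + 0.5·0.6500) ≈ 0.4922
After '1': P(biased) = 0.9·0.4922 / (0.9·0.4922 + 0.5·0.5078) ≈ 0.6357
After '1': P(biased) = 0.9·0.6357 / (0.9·0.6357 + 0.5·0.3643) ≈ 0.7585
After '0': P(biased) = 0.1·0.7585 / (0.1·0.7585 + 0.5·0.2415) ≈ 0.3858
After '0': P(biased) = 0.1·0.3858 / (0.1·0.3858 + 0.5·0.6142) ≈ 0.1116

0.1116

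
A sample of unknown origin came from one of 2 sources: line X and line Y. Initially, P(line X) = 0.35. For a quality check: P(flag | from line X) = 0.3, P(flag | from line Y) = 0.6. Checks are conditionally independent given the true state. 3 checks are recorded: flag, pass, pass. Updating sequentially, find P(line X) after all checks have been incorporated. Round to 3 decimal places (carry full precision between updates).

0.452

After 'flag': P(line X) = 0.3·0.3500 / (0.3·0.3500 + 0.6·0.6500) ≈ 0.2121
After 'pass': P(line X) = 0.7·0.2121 / (0.7·0.2121 + 0.4·0.7879) ≈ 0.3203
After 'pass': P(line X) = 0.7·0.3203 / (0.7·0.3203 + 0.4·0.6797) ≈ 0.4519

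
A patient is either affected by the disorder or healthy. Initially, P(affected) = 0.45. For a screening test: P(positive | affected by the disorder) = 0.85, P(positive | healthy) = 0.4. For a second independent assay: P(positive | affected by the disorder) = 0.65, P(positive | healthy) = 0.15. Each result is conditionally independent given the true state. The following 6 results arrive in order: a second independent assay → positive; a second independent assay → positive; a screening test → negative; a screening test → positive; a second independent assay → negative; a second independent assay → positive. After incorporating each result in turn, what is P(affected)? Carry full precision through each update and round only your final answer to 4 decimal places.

0.9357

After a second independent assay='positive': P(affected) = 0.65·0.4500 / (0.65·0.4500 + 0.15·0.5500) ≈ 0.7800
After a second independent assay='positive': P(affected) = 0.65·0.7800 / (0.65·0.7800 + 0.15·0.2200) ≈ 0.9389
After a screening test='negative': P(affected) = 0.15·0.9389 / (0.15·0.9389 + 0.6·0.0611) ≈ 0.7934
After a screening test='positive': P(affected) = 0.85·0.7934 / (0.85·0.7934 + 0.4·0.2066) ≈ 0.8909
After a second independent assay='negative': P(affected) = 0.35·0.8909 / (0.35·0.8909 + 0.85·0.1091) ≈ 0.7707
After a second independent assay='positive': P(affected) = 0.65·0.7707 / (0.65·0.7707 + 0.15·0.2293) ≈ 0.9357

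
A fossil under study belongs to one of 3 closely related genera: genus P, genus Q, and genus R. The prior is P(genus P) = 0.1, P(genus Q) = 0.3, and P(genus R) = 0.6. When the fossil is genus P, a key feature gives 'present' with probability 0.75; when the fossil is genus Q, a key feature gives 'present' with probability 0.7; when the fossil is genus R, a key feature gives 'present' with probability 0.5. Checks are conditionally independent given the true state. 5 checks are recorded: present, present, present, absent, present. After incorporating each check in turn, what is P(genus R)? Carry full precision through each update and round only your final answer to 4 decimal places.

0.3884

Apply Bayes' rule sequentially, carrying P(genus R) forward.
After 'present': normaliser = 0.75·0.1000 + 0.7·0.3000 + 0.5·0.6000; P(genus P) ≈ 0.1282, P(genus Q) ≈ 0.3590, P(genus R) ≈ 0.5128
After 'present': normaliser = 0.75·0.1282 + 0.7·0.3590 + 0.5·0.5128; P(genus P) ≈ 0.1592, P(genus Q) ≈ 0.4161, P(genus R) ≈ 0.4246
After 'present': normaliser = 0.75·0.1592 + 0.7·0.4161 + 0.5·0.4246; P(genus P) ≈ 0.1917, P(genus Q) ≈ 0.4675, P(genus R) ≈ 0.3408
After 'absent': normaliser = 0.25·0.1917 + 0.3·0.4675 + 0.5·0.3408; P(genus P) ≈ 0.1336, P(genus Q) ≈ 0.3912, P(genus R) ≈ 0.4752
After 'present': normaliser = 0.75·0.1336 + 0.7·0.3912 + 0.5·0.4752; P(genus P) ≈ 0.1639, P(genus Q) ≈ 0.4477, P(genus R) ≈ 0.3884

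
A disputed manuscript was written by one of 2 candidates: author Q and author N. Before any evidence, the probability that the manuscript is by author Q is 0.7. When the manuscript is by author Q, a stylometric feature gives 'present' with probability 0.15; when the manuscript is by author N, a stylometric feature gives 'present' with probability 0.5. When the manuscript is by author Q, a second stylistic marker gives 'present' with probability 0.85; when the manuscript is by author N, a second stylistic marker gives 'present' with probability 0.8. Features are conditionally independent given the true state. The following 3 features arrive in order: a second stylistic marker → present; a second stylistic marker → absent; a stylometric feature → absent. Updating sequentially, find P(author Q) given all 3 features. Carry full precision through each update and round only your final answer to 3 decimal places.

0.760

After a second stylistic marker='present': P(author Q) = 0.85·0.7000 / (0.85·0.7000 + 0.8·0.3000) ≈ 0.7126
After a second stylistic marker='absent': P(author Q) = 0.15·0.7126 / (0.15·0.7126 + 0.2·0.2874) ≈ 0.6503
After a stylometric feature='absent': P(author Q) = 0.85·0.6503 / (0.85·0.6503 + 0.5·0.3497) ≈ 0.7597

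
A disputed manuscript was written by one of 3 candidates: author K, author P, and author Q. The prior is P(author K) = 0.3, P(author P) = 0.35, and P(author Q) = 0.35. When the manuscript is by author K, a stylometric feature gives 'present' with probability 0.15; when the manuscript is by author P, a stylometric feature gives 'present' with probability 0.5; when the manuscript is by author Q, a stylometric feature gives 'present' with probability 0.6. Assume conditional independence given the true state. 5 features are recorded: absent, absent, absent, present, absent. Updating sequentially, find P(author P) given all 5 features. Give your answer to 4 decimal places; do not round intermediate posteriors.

0.2748

After 'absent': normaliser = 0.85·0.3000 + 0.5·0.3500 + 0.4·0.3500; P(author K) ≈ 0.4474, P(author P) ≈ 0.3070, P(author Q) ≈ 0.2456
After 'absent': normaliser = 0.85·0.4474 + 0.5·0.3070 + 0.4·0.2456; P(author K) ≈ 0.6017, P(author P) ≈ 0.2429, P(author Q) ≈ 0.1554
After 'absent': normaliser = 0.85·0.6017 + 0.5·0.2429 + 0.4·0.1554; P(author K) ≈ 0.7358, P(author P) ≈ 0.1747, P(author Q) ≈ 0.0895
After 'present': normaliser = 0.15·0.7358 + 0.5·0.1747 + 0.6·0.0895; P(author K) ≈ 0.4390, P(author P) ≈ 0.3475, P(author Q) ≈ 0.2135
After 'absent': normaliser = 0.85·0.4390 + 0.5·0.3475 + 0.4·0.2135; P(author K) ≈ 0.5902, P(author P) ≈ 0.2748, P(author Q) ≈ 0.1351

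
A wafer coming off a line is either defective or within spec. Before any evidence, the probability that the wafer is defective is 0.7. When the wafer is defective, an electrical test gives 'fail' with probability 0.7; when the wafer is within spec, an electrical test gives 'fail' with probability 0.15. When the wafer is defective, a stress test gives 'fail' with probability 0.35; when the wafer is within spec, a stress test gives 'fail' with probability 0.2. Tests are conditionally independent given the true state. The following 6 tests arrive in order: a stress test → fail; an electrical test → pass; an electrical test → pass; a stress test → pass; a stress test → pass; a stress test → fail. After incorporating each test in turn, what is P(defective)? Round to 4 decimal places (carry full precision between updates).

0.3701

Each posterior becomes the prior for the next update.
After a stress test='fail': P(defective) = 0.35·0.7000 / (0.35·0.7000 + 0.2·0.3000) ≈ 0.8033
After an electrical test='pass': P(defective) = 0.3·0.8033 / (0.3·0.8033 + 0.85·0.1967) ≈ 0.5904
After an electrical test='pass': P(defective) = 0.3·0.5904 / (0.3·0.5904 + 0.85·0.4096) ≈ 0.3372
After a stress test='pass': P(defective) = 0.65·0.3372 / (0.65·0.3372 + 0.8·0.6628) ≈ 0.2924
After a stress test='pass': P(defective) = 0.65·0.2924 / (0.65·0.2924 + 0.8·0.7076) ≈ 0.2514
After a stress test='fail': P(defective) = 0.35·0.2514 / (0.35·0.2514 + 0.2·0.7486) ≈ 0.3701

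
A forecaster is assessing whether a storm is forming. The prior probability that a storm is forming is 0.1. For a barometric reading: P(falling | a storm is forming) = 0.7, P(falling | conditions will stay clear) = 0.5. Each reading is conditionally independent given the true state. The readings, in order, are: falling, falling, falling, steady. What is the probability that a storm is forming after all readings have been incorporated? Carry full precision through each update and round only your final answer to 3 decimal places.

Apply Bayes' rule sequentially, carrying P(storm) forward.
After 'falling': P(storm) = 0.7·0.1000 / (0.7·0.1000 + 0.5·0.9000) ≈ 0.1346
After 'falling': P(storm) = 0.7·0.1346 / (0.7·0.1346 + 0.5·0.8654) ≈ 0.1788
After 'falling': P(storm) = 0.7·0.1788 / (0.7·0.1788 + 0.5·0.8212) ≈ 0.2337
After 'steady': P(storm) = 0.3·0.2337 / (0.3·0.2337 + 0.5·0.7663) ≈ 0.1546

0.155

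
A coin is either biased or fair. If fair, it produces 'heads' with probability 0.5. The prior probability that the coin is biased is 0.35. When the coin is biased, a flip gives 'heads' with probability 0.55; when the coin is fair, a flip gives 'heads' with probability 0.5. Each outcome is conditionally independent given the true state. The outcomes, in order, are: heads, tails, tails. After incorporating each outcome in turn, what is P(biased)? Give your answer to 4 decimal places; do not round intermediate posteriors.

0.3242

Each posterior becomes the prior for the next update.
After 'heads': P(biased) = 0.55·0.3500 / (0.55·0.3500 + 0.5·0.6500) ≈ 0.3720
After 'tails': P(biased) = 0.45·0.3720 / (0.45·0.3720 + 0.5·0.6280) ≈ 0.3477
After 'tails': P(biased) = 0.45·0.3477 / (0.45·0.3477 + 0.5·0.6523) ≈ 0.3242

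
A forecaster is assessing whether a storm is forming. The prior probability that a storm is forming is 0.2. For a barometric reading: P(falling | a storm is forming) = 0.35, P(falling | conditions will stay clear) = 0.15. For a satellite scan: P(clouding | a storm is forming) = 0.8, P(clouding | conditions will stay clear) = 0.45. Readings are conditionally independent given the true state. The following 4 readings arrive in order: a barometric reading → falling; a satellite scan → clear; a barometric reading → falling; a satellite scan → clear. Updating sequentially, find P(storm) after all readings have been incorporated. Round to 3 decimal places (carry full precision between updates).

0.153

After a barometric reading='falling': P(storm) = 0.35·0.2000 / (0.35·0.2000 + 0.15·0.8000) ≈ 0.3684
After a satellite scan='clear': P(storm) = 0.2·0.3684 / (0.2·0.3684 + 0.55·0.6316) ≈ 0.1750
After a barometric reading='falling': P(storm) = 0.35·0.1750 / (0.35·0.1750 + 0.15·0.8250) ≈ 0.3311
After a satellite scan='clear': P(storm) = 0.2·0.3311 / (0.2·0.3311 + 0.55·0.6689) ≈ 0.1525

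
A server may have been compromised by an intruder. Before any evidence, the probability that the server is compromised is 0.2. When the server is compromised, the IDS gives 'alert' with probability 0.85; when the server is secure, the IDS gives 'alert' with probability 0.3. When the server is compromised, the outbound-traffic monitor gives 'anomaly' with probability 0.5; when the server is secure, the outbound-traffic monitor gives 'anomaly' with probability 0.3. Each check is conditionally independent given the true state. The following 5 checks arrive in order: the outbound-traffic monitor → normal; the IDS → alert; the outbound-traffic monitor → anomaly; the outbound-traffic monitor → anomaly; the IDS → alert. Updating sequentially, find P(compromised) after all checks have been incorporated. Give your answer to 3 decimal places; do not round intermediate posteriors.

0.799

Each posterior becomes the prior for the next update.
After the outbound-traffic monitor='normal': P(compromised) = 0.5·0.2000 / (0.5·0.2000 + 0.7·0.8000) ≈ 0.1515
After the IDS='alert': P(compromised) = 0.85·0.1515 / (0.85·0.1515 + 0.3·0.8485) ≈ 0.3360
After the outbound-traffic monitor='anomaly': P(compromised) = 0.5·0.3360 / (0.5·0.3360 + 0.3·0.6640) ≈ 0.4575
After the outbound-traffic monitor='anomaly': P(compromised) = 0.5·0.4575 / (0.5·0.4575 + 0.3·0.5425) ≈ 0.5843
After the IDS='alert': P(compromised) = 0.85·0.5843 / (0.85·0.5843 + 0.3·0.4157) ≈ 0.7993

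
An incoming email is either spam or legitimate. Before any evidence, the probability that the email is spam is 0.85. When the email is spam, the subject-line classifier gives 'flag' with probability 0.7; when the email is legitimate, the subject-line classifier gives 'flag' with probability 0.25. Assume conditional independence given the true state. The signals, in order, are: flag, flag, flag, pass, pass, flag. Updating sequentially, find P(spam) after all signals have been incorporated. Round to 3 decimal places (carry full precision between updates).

0.982

After 'flag': P(spam) = 0.7·0.8500 / (0.7·0.8500 + 0.25·0.1500) ≈ 0.9407
After 'flag': P(spam) = 0.7·0.9407 / (0.7·0.9407 + 0.25·0.0593) ≈ 0.9780
After 'flag': P(spam) = 0.7·0.9780 / (0.7·0.9780 + 0.25·0.0220) ≈ 0.9920
After 'pass': P(spam) = 0.3·0.9920 / (0.3·0.9920 + 0.75·0.0080) ≈ 0.9803
After 'pass': P(spam) = 0.3·0.9803 / (0.3·0.9803 + 0.75·0.0197) ≈ 0.9522
After 'flag': P(spam) = 0.7·0.9522 / (0.7·0.9522 + 0.25·0.0478) ≈ 0.9824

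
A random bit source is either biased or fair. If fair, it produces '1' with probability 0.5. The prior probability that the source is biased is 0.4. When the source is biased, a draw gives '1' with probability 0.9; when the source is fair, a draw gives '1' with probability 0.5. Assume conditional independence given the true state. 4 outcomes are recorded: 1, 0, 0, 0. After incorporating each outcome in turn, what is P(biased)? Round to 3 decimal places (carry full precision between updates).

Each posterior becomes the prior for the next update.
After '1': P(biased) = 0.9·0.4000 / (0.9·0.4000 + 0.5·0.6000) ≈ 0.5455
After '0': P(biased) = 0.1·0.5455 / (0.1·0.5455 + 0.5·0.4545) ≈ 0.1935
After '0': P(biased) = 0.1·0.1935 / (0.1·0.1935 + 0.5·0.8065) ≈ 0.0458
After '0': P(biased) = 0.1·0.0458 / (0.1·0.0458 + 0.5·0.9542) ≈ 0.0095

0.010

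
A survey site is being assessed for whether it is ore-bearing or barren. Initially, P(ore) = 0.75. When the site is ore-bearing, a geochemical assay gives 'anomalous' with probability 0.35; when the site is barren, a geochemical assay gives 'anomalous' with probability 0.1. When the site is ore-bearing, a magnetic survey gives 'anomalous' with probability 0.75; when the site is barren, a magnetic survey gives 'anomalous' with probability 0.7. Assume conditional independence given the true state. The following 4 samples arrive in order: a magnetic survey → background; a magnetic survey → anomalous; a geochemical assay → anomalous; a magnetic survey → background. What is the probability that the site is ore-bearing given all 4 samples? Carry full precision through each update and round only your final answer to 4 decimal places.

0.8865

After a magnetic survey='background': P(ore) = 0.25·0.7500 / (0.25·0.7500 + 0.3·0.2500) ≈ 0.7143
After a magnetic survey='anomalous': P(ore) = 0.75·0.7143 / (0.75·0.7143 + 0.7·0.2857) ≈ 0.7282
After a geochemical assay='anomalous': P(ore) = 0.35·0.7282 / (0.35·0.7282 + 0.1·0.2718) ≈ 0.9036
After a magnetic survey='background': P(ore) = 0.25·0.9036 / (0.25·0.9036 + 0.3·0.0964) ≈ 0.8865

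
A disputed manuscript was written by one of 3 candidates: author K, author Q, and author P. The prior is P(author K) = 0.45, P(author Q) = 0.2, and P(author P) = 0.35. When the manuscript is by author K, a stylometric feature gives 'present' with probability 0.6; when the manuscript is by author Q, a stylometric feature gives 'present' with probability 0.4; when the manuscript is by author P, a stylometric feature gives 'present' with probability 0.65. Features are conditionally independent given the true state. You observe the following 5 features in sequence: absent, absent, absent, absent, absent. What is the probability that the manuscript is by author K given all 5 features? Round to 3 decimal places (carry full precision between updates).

0.209

Apply Bayes' rule sequentially, carrying P(author K) forward.
After 'absent': normaliser = 0.4·0.4500 + 0.6·0.2000 + 0.35·0.3500; P(author K) ≈ 0.4260, P(author Q) ≈ 0.2840, P(author P) ≈ 0.2899
After 'absent': normaliser = 0.4·0.4260 + 0.6·0.2840 + 0.35·0.2899; P(author K) ≈ 0.3853, P(author Q) ≈ 0.3853, P(author P) ≈ 0.2294
After 'absent': normaliser = 0.4·0.3853 + 0.6·0.3853 + 0.35·0.2294; P(author K) ≈ 0.3310, P(author Q) ≈ 0.4965, P(author P) ≈ 0.1725
After 'absent': normaliser = 0.4·0.3310 + 0.6·0.4965 + 0.35·0.1725; P(author K) ≈ 0.2698, P(author Q) ≈ 0.6071, P(author P) ≈ 0.1230
After 'absent': normaliser = 0.4·0.2698 + 0.6·0.6071 + 0.35·0.1230; P(author K) ≈ 0.2095, P(author Q) ≈ 0.7070, P(author P) ≈ 0.0836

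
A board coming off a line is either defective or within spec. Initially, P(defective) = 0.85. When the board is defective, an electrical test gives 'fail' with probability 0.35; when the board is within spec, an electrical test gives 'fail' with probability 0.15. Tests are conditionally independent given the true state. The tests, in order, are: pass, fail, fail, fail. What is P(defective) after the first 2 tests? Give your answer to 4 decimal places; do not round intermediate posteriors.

After 'pass': P(defective) = 0.65·0.8500 / (0.65·0.8500 + 0.85·0.1500) ≈ 0.8125
After 'fail': P(defective) = 0.35·0.8125 / (0.35·0.8125 + 0.15·0.1875) ≈ 0.9100

0.9100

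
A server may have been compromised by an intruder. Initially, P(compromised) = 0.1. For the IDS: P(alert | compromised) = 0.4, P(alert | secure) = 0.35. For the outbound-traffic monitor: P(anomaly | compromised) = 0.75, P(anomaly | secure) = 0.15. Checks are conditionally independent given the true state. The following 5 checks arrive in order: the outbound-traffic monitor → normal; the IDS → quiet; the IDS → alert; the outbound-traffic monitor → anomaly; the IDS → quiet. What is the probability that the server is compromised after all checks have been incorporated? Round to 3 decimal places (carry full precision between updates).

0.137

Apply Bayes' rule sequentially, carrying P(compromised) forward.
After the outbound-traffic monitor='normal': P(compromised) = 0.25·0.1000 / (0.25·0.1000 + 0.85·0.9000) ≈ 0.0316
After the IDS='quiet': P(compromised) = 0.6·0.0316 / (0.6·0.0316 + 0.65·0.9684) ≈ 0.0293
After the IDS='alert': P(compromised) = 0.4·0.0293 / (0.4·0.0293 + 0.35·0.9707) ≈ 0.0333
After the outbound-traffic monitor='anomaly': P(compromised) = 0.75·0.0333 / (0.75·0.0333 + 0.15·0.9667) ≈ 0.1470
After the IDS='quiet': P(compromised) = 0.6·0.1470 / (0.6·0.1470 + 0.65·0.8530) ≈ 0.1373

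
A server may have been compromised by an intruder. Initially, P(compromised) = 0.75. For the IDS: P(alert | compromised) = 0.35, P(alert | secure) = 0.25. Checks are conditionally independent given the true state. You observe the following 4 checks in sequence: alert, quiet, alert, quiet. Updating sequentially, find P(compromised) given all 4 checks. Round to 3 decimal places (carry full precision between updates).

After 'alert': P(compromised) = 0.35·0.7500 / (0.35·0.7500 + 0.25·0.2500) ≈ 0.8077
After 'quiet': P(compromised) = 0.65·0.8077 / (0.65·0.8077 + 0.75·0.1923) ≈ 0.7845
After 'alert': P(compromised) = 0.35·0.7845 / (0.35·0.7845 + 0.25·0.2155) ≈ 0.8360
After 'quiet': P(compromised) = 0.65·0.8360 / (0.65·0.8360 + 0.75·0.1640) ≈ 0.8154

0.815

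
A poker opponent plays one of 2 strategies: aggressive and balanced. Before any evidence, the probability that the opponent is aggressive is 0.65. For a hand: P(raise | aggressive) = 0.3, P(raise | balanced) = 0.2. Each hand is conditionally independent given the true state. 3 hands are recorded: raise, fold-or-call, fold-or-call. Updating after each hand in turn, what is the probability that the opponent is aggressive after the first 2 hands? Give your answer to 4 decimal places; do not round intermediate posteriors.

0.7091

After 'raise': P(aggressive) = 0.3·0.6500 / (0.3·0.6500 + 0.2·0.3500) ≈ 0.7358
After 'fold-or-call': P(aggressive) = 0.7·0.7358 / (0.7·0.7358 + 0.8·0.2642) ≈ 0.7091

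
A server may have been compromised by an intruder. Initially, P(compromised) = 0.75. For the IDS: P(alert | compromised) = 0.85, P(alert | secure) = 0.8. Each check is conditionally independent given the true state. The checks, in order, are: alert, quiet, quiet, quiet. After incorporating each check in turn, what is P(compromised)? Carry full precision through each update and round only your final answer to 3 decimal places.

After 'alert': P(compromised) = 0.85·0.7500 / (0.85·0.7500 + 0.8·0.2500) ≈ 0.7612
After 'quiet': P(compromised) = 0.15·0.7612 / (0.15·0.7612 + 0.2·0.2388) ≈ 0.7051
After 'quiet': P(compromised) = 0.15·0.7051 / (0.15·0.7051 + 0.2·0.2949) ≈ 0.6420
After 'quiet': P(compromised) = 0.15·0.6420 / (0.15·0.6420 + 0.2·0.3580) ≈ 0.5735

0.574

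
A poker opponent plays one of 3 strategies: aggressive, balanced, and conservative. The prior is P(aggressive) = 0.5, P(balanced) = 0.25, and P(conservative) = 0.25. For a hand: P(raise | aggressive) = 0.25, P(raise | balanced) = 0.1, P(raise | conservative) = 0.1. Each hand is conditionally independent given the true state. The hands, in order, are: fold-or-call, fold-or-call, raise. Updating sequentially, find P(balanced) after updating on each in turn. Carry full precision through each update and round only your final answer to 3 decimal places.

0.183

After 'fold-or-call': normaliser = 0.75·0.5000 + 0.9·0.2500 + 0.9·0.2500; P(aggressive) ≈ 0.4545, P(balanced) ≈ 0.2727, P(conservative) ≈ 0.2727
After 'fold-or-call': normaliser = 0.75·0.4545 + 0.9·0.2727 + 0.9·0.2727; P(aggressive) ≈ 0.4098, P(balanced) ≈ 0.2951, P(conservative) ≈ 0.2951
After 'raise': normaliser = 0.25·0.4098 + 0.1·0.2951 + 0.1·0.2951; P(aggressive) ≈ 0.6345, P(balanced) ≈ 0.1827, P(conservative) ≈ 0.1827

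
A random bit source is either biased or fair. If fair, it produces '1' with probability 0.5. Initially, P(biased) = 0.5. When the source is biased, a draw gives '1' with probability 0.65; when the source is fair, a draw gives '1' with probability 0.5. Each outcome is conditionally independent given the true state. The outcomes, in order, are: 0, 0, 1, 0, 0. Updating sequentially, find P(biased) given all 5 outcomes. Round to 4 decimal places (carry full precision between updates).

0.2379

Each posterior becomes the prior for the next update.
After '0': P(biased) = 0.35·0.5000 / (0.35·0.5000 + 0.5·0.5000) ≈ 0.4118
After '0': P(biased) = 0.35·0.4118 / (0.35·0.4118 + 0.5·0.5882) ≈ 0.3289
After '1': P(biased) = 0.65·0.3289 / (0.65·0.3289 + 0.5·0.6711) ≈ 0.3891
After '0': P(biased) = 0.35·0.3891 / (0.35·0.3891 + 0.5·0.6109) ≈ 0.3084
After '0': P(biased) = 0.35·0.3084 / (0.35·0.3084 + 0.5·0.6916) ≈ 0.2379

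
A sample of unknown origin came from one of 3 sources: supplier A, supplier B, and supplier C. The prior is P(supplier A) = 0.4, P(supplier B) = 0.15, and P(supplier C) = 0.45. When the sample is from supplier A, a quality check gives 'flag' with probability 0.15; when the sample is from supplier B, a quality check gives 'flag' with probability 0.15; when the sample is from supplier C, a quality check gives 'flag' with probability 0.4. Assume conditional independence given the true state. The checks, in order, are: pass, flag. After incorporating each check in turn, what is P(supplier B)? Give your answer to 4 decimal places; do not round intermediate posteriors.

Apply Bayes' rule sequentially, carrying P(supplier B) forward.
After 'pass': normaliser = 0.85·0.4000 + 0.85·0.1500 + 0.6·0.4500; P(supplier A) ≈ 0.4610, P(supplier B) ≈ 0.1729, P(supplier C) ≈ 0.3661
After 'flag': normaliser = 0.15·0.4610 + 0.15·0.1729 + 0.4·0.3661; P(supplier A) ≈ 0.2863, P(supplier B) ≈ 0.1074, P(supplier C) ≈ 0.6063

0.1074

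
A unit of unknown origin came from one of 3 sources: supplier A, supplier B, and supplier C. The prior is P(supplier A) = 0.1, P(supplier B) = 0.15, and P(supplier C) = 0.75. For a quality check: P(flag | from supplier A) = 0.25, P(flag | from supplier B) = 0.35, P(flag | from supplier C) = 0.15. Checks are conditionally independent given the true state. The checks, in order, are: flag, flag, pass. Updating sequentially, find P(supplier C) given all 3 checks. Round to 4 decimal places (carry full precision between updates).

0.4631

After 'flag': normaliser = 0.25·0.1000 + 0.35·0.1500 + 0.15·0.7500; P(supplier A) ≈ 0.1316, P(supplier B) ≈ 0.2763, P(supplier C) ≈ 0.5921
After 'flag': normaliser = 0.25·0.1316 + 0.35·0.2763 + 0.15·0.5921; P(supplier A) ≈ 0.1506, P(supplier B) ≈ 0.4428, P(supplier C) ≈ 0.4066
After 'pass': normaliser = 0.75·0.1506 + 0.65·0.4428 + 0.85·0.4066; P(supplier A) ≈ 0.1513, P(supplier B) ≈ 0.3856, P(supplier C) ≈ 0.4631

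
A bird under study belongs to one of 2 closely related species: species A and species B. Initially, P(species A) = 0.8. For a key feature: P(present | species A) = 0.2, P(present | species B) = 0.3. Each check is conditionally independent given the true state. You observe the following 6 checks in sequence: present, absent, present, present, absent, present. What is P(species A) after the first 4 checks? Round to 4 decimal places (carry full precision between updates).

0.5753

Each posterior becomes the prior for the next update.
After 'present': P(species A) = 0.2·0.8000 / (0.2·0.8000 + 0.3·0.2000) ≈ 0.7273
After 'absent': P(species A) = 0.8·0.7273 / (0.8·0.7273 + 0.7·0.2727) ≈ 0.7529
After 'present': P(species A) = 0.2·0.7529 / (0.2·0.7529 + 0.3·0.2471) ≈ 0.6702
After 'present': P(species A) = 0.2·0.6702 / (0.2·0.6702 + 0.3·0.3298) ≈ 0.5753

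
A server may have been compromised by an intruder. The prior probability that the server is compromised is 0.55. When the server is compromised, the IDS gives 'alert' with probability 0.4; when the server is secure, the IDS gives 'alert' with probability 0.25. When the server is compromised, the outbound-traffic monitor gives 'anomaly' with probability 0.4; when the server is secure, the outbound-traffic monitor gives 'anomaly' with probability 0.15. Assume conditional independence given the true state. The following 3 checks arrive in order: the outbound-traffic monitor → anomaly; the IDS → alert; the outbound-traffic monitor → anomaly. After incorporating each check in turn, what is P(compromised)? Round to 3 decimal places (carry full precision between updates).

0.933

After the outbound-traffic monitor='anomaly': P(compromised) = 0.4·0.5500 / (0.4·0.5500 + 0.15·0.4500) ≈ 0.7652
After the IDS='alert': P(compromised) = 0.4·0.7652 / (0.4·0.7652 + 0.25·0.2348) ≈ 0.8391
After the outbound-traffic monitor='anomaly': P(compromised) = 0.4·0.8391 / (0.4·0.8391 + 0.15·0.1609) ≈ 0.9329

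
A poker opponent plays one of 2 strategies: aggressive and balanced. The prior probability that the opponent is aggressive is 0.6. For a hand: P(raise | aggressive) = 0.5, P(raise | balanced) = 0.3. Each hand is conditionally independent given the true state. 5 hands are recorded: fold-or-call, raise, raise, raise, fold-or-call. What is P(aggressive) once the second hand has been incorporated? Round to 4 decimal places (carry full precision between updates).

After 'fold-or-call': P(aggressive) = 0.5·0.6000 / (0.5·0.6000 + 0.7·0.4000) ≈ 0.5172
After 'raise': P(aggressive) = 0.5·0.5172 / (0.5·0.5172 + 0.3·0.4828) ≈ 0.6410

0.6410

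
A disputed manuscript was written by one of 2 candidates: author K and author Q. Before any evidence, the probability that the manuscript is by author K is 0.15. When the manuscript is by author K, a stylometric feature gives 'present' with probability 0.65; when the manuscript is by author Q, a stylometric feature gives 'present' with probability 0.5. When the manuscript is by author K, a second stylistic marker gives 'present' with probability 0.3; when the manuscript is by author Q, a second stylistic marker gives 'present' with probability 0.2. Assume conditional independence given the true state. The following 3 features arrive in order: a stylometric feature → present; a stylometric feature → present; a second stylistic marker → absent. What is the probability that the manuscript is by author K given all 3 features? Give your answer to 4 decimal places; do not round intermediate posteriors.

0.2070

Apply Bayes' rule sequentially, carrying P(author K) forward.
After a stylometric feature='present': P(author K) = 0.65·0.1500 / (0.65·0.1500 + 0.5·0.8500) ≈ 0.1866
After a stylometric feature='present': P(author K) = 0.65·0.1866 / (0.65·0.1866 + 0.5·0.8134) ≈ 0.2297
After a second stylistic marker='absent': P(author K) = 0.7·0.2297 / (0.7·0.2297 + 0.8·0.7703) ≈ 0.2070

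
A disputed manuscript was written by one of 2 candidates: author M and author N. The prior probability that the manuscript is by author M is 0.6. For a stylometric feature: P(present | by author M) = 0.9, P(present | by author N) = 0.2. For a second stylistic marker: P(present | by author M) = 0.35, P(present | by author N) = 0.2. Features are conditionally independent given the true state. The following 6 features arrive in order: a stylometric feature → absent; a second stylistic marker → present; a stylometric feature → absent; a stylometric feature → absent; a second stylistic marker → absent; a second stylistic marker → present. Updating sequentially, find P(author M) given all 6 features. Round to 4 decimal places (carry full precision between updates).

After a stylometric feature='absent': P(author M) = 0.1·0.6000 / (0.1·0.6000 + 0.8·0.4000) ≈ 0.1579
After a second stylistic marker='present': P(author M) = 0.35·0.1579 / (0.35·0.1579 + 0.2·0.8421) ≈ 0.2471
After a stylometric feature='absent': P(author M) = 0.1·0.2471 / (0.1·0.2471 + 0.8·0.7529) ≈ 0.0394
After a stylometric feature='absent': P(author M) = 0.1·0.0394 / (0.1·0.0394 + 0.8·0.9606) ≈ 0.0051
After a second stylistic marker='absent': P(author M) = 0.65·0.0051 / (0.65·0.0051 + 0.8·0.9949) ≈ 0.0041
After a second stylistic marker='present': P(author M) = 0.35·0.0041 / (0.35·0.0041 + 0.2·0.9959) ≈ 0.0072

0.0072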